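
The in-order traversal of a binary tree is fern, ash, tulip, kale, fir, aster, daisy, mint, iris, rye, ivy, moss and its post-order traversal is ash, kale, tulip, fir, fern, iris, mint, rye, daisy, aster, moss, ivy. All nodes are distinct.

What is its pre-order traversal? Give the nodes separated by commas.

ivy, aster, fern, fir, tulip, ash, kale, daisy, rye, mint, iris, moss

The last element of post-order is the root; it splits in-order into left and right subtrees.
Root ivy: left subtree has 10 nodes {fern, ash, tulip, kale, fir, aster, daisy, mint, iris, rye}, right has 1 {moss}.
  Root aster: left subtree has 5 nodes {fern, ash, tulip, kale, fir}, right has 4 {daisy, mint, iris, rye}.
    Root fern: left subtree has 0 nodes { }, right has 4 {ash, tulip, kale, fir}.
      Root fir: left subtree has 3 nodes {ash, tulip, kale}, right has 0 { }.
        Root tulip: left subtree has 1 node {ash}, right has 1 {kale}.
    Root daisy: left subtree has 0 nodes { }, right has 3 {mint, iris, rye}.
      Root rye: left subtree has 2 nodes {mint, iris}, right has 0 { }.
        Root mint: left subtree has 0 nodes { }, right has 1 {iris}.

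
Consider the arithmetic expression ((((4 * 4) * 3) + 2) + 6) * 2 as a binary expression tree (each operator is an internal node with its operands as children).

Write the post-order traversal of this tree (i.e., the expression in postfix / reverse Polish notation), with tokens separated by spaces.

Post-order on an expression tree gives postfix notation: for each operator, emit left operand, right operand, then the operator.

4 4 * 3 * 2 + 6 + 2 *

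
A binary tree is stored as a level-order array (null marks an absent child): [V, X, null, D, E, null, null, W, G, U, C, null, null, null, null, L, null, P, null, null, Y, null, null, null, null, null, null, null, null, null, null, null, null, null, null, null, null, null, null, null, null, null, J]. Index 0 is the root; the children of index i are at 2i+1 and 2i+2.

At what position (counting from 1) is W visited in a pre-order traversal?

Pre-order visits the node, then its left subtree, then its right subtree.
Visit V.
At V: go left to X.
  Visit X.
  At X: go left to D.
    Visit D.
    At D: go left to W.
      Visit W.
      At W: go left to L.
        L is a leaf — visit L.
      At W: no right child.
    At D: go right to G.
      Visit G.
      At G: go left to P.
        P is a leaf — visit P.
      At G: no right child.
  At X: go right to E.
    Visit E.
    At E: go left to U.
      Visit U.
      At U: no left child.
      At U: go right to Y.
        Visit Y.
        At Y: no left child.
        At Y: go right to J.
          J is a leaf — visit J.
    At E: go right to C.
      C is a leaf — visit C.
At V: no right child.
Full pre-order sequence: V, X, D, W, L, G, P, E, U, Y, J, C.

4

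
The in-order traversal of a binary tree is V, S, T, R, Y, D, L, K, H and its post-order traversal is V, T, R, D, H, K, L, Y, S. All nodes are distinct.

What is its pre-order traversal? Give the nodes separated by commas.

S, V, Y, R, T, L, D, K, H

The last element of post-order is the root; it splits in-order into left and right subtrees.
Root S: left subtree has 1 node {V}, right has 7 {T, R, Y, D, L, K, H}.
  Root Y: left subtree has 2 nodes {T, R}, right has 4 {D, L, K, H}.
    Root R: left subtree has 1 node {T}, right has 0 { }.
    Root L: left subtree has 1 node {D}, right has 2 {K, H}.
      Root K: left subtree has 0 nodes { }, right has 1 {H}.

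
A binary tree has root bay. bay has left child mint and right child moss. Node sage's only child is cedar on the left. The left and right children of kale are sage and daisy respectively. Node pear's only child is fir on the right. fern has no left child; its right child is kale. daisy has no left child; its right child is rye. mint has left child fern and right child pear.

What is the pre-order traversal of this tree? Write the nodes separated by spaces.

bay mint fern kale sage cedar daisy rye pear fir moss

Pre-order visits the node, then its left subtree, then its right subtree.
Visit bay.
At bay: go left to mint.
  Visit mint.
  At mint: go left to fern.
    Visit fern.
    At fern: no left child.
    At fern: go right to kale.
      Visit kale.
      At kale: go left to sage.
        Visit sage.
        At sage: go left to cedar.
          cedar is a leaf — visit cedar.
        At sage: no right child.
      At kale: go right to daisy.
        Visit daisy.
        At daisy: no left child.
        At daisy: go right to rye.
          rye is a leaf — visit rye.
  At mint: go right to pear.
    Visit pear.
    At pear: no left child.
    At pear: go right to fir.
      fir is a leaf — visit fir.
At bay: go right to moss.
  moss is a leaf — visit moss.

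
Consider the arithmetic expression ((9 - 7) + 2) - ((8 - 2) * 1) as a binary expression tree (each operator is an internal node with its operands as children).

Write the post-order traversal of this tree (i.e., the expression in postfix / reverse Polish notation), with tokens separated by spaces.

Post-order on an expression tree gives postfix notation: for each operator, emit left operand, right operand, then the operator.

9 7 - 2 + 8 2 - 1 * -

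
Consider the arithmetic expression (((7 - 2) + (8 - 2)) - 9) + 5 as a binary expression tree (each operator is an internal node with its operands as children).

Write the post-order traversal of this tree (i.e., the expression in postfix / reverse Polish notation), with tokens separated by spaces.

7 2 - 8 2 - + 9 - 5 +

Post-order on an expression tree gives postfix notation: for each operator, emit left operand, right operand, then the operator.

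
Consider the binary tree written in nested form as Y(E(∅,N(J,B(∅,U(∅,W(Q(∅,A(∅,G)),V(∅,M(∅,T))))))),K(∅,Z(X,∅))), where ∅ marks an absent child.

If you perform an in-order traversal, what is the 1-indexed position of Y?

13

In-order visits the left subtree, then the node, then the right subtree.
At Y: go left to E.
  At E: no left child.
  Visit E.
  At E: go right to N.
    At N: go left to J.
      J is a leaf — visit J.
    Visit N.
    At N: go right to B.
      At B: no left child.
      Visit B.
      At B: go right to U.
        At U: no left child.
        Visit U.
        At U: go right to W.
          At W: go left to Q.
            At Q: no left child.
            Visit Q.
            At Q: go right to A.
              At A: no left child.
              Visit A.
              At A: go right to G.
                G is a leaf — visit G.
          Visit W.
          At W: go right to V.
            At V: no left child.
            Visit V.
            At V: go right to M.
              At M: no left child.
              Visit M.
              At M: go right to T.
                T is a leaf — visit T.
Visit Y.
At Y: go right to K.
  At K: no left child.
  Visit K.
  At K: go right to Z.
    At Z: go left to X.
      X is a leaf — visit X.
    Visit Z.
    At Z: no right child.
Full in-order sequence: E, J, N, B, U, Q, A, G, W, V, M, T, Y, K, X, Z.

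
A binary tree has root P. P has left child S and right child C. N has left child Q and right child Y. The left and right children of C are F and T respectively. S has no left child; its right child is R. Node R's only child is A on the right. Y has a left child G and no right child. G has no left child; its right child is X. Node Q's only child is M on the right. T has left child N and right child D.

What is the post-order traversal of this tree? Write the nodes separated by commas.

Post-order visits the left subtree, then the right subtree, then the node.
At P: go left to S.
  At S: no left child.
  At S: go right to R.
    At R: no left child.
    At R: go right to A.
      A is a leaf — visit A.
    Visit R.
  Visit S.
At P: go right to C.
  At C: go left to F.
    F is a leaf — visit F.
  At C: go right to T.
    At T: go left to N.
      At N: go left to Q.
        At Q: no left child.
        At Q: go right to M.
          M is a leaf — visit M.
        Visit Q.
      At N: go right to Y.
        At Y: go left to G.
          At G: no left child.
          At G: go right to X.
            X is a leaf — visit X.
          Visit G.
        At Y: no right child.
        Visit Y.
      Visit N.
    At T: go right to D.
      D is a leaf — visit D.
    Visit T.
  Visit C.
Visit P.

A, R, S, F, M, Q, X, G, Y, N, D, T, C, P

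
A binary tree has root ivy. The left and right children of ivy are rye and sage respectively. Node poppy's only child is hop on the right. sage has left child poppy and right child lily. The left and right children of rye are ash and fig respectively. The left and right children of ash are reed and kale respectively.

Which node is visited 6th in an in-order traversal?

ivy

In-order visits the left subtree, then the node, then the right subtree.
At ivy: go left to rye.
  At rye: go left to ash.
    At ash: go left to reed.
      reed is a leaf — visit reed.
    Visit ash.
    At ash: go right to kale.
      kale is a leaf — visit kale.
  Visit rye.
  At rye: go right to fig.
    fig is a leaf — visit fig.
Visit ivy.
At ivy: go right to sage.
  At sage: go left to poppy.
    At poppy: no left child.
    Visit poppy.
    At poppy: go right to hop.
      hop is a leaf — visit hop.
  Visit sage.
  At sage: go right to lily.
    lily is a leaf — visit lily.
Full in-order sequence: reed, ash, kale, rye, fig, ivy, poppy, hop, sage, lily.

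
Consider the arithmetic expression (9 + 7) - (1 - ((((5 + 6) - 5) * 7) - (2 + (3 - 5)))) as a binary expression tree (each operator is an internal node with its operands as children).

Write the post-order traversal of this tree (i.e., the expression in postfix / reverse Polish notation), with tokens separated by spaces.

9 7 + 1 5 6 + 5 - 7 * 2 3 5 - + - - -

Post-order on an expression tree gives postfix notation: for each operator, emit left operand, right operand, then the operator.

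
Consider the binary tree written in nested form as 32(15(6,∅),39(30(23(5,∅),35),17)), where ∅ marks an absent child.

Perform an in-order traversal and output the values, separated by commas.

In-order visits the left subtree, then the node, then the right subtree.
At 32: go left to 15.
  At 15: go left to 6.
    6 is a leaf — visit 6.
  Visit 15.
  At 15: no right child.
Visit 32.
At 32: go right to 39.
  At 39: go left to 30.
    At 30: go left to 23.
      At 23: go left to 5.
        5 is a leaf — visit 5.
      Visit 23.
      At 23: no right child.
    Visit 30.
    At 30: go right to 35.
      35 is a leaf — visit 35.
  Visit 39.
  At 39: go right to 17.
    17 is a leaf — visit 17.

6, 15, 32, 5, 23, 30, 35, 39, 17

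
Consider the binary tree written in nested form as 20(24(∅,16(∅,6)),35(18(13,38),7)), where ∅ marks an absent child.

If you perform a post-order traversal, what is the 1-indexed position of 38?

5

Post-order visits the left subtree, then the right subtree, then the node.
At 20: go left to 24.
  At 24: no left child.
  At 24: go right to 16.
    At 16: no left child.
    At 16: go right to 6.
      6 is a leaf — visit 6.
    Visit 16.
  Visit 24.
At 20: go right to 35.
  At 35: go left to 18.
    At 18: go left to 13.
      13 is a leaf — visit 13.
    At 18: go right to 38.
      38 is a leaf — visit 38.
    Visit 18.
  At 35: go right to 7.
    7 is a leaf — visit 7.
  Visit 35.
Visit 20.
Full post-order sequence: 6, 16, 24, 13, 38, 18, 7, 35, 20.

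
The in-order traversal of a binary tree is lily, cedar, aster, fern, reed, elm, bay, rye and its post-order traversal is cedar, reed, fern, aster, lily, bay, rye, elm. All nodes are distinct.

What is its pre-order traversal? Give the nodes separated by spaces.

elm lily aster cedar fern reed rye bay

The last element of post-order is the root; it splits in-order into left and right subtrees.
Root elm: left subtree has 5 nodes {lily, cedar, aster, fern, reed}, right has 2 {bay, rye}.
  Root lily: left subtree has 0 nodes { }, right has 4 {cedar, aster, fern, reed}.
    Root aster: left subtree has 1 node {cedar}, right has 2 {fern, reed}.
      Root fern: left subtree has 0 nodes { }, right has 1 {reed}.
  Root rye: left subtree has 1 node {bay}, right has 0 { }.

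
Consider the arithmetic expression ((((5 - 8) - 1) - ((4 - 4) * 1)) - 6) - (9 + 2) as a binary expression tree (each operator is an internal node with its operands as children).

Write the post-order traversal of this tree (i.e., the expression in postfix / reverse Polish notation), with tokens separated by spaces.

Post-order on an expression tree gives postfix notation: for each operator, emit left operand, right operand, then the operator.

5 8 - 1 - 4 4 - 1 * - 6 - 9 2 + -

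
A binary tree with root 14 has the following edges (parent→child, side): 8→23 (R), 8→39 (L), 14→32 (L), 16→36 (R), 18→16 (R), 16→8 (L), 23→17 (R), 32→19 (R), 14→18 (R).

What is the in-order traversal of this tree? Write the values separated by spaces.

32 19 14 18 39 8 23 17 16 36

In-order visits the left subtree, then the node, then the right subtree.
At 14: go left to 32.
  At 32: no left child.
  Visit 32.
  At 32: go right to 19.
    19 is a leaf — visit 19.
Visit 14.
At 14: go right to 18.
  At 18: no left child.
  Visit 18.
  At 18: go right to 16.
    At 16: go left to 8.
      At 8: go left to 39.
        39 is a leaf — visit 39.
      Visit 8.
      At 8: go right to 23.
        At 23: no left child.
        Visit 23.
        At 23: go right to 17.
          17 is a leaf — visit 17.
    Visit 16.
    At 16: go right to 36.
      36 is a leaf — visit 36.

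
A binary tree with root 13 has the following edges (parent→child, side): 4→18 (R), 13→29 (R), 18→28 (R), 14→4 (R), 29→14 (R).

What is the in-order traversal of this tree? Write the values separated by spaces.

In-order visits the left subtree, then the node, then the right subtree.
At 13: no left child.
Visit 13.
At 13: go right to 29.
  At 29: no left child.
  Visit 29.
  At 29: go right to 14.
    At 14: no left child.
    Visit 14.
    At 14: go right to 4.
      At 4: no left child.
      Visit 4.
      At 4: go right to 18.
        At 18: no left child.
        Visit 18.
        At 18: go right to 28.
          28 is a leaf — visit 28.

13 29 14 4 18 28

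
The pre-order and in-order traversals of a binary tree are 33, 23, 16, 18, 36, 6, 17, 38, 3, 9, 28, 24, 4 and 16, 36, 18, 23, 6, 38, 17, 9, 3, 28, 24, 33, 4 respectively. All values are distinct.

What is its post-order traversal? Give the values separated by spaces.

36 18 16 38 9 24 28 3 17 6 23 4 33

The first element of pre-order is the root; it splits in-order into left and right subtrees.
Root 33: left subtree has 11 nodes {16, 36, 18, 23, 6, 38, 17, 9, 3, 28, 24}, right has 1 {4}.
  Root 23: left subtree has 3 nodes {16, 36, 18}, right has 7 {6, 38, 17, 9, 3, 28, 24}.
    Root 16: left subtree has 0 nodes { }, right has 2 {36, 18}.
      Root 18: left subtree has 1 node {36}, right has 0 { }.
    Root 6: left subtree has 0 nodes { }, right has 6 {38, 17, 9, 3, 28, 24}.
      Root 17: left subtree has 1 node {38}, right has 4 {9, 3, 28, 24}.
        Root 3: left subtree has 1 node {9}, right has 2 {28, 24}.
          Root 28: left subtree has 0 nodes { }, right has 1 {24}.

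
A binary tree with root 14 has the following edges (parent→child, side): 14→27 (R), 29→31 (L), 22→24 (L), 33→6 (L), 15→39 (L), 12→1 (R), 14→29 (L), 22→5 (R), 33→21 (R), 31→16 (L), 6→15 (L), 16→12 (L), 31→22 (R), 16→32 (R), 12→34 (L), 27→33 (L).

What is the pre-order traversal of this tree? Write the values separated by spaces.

14 29 31 16 12 34 1 32 22 24 5 27 33 6 15 39 21

Pre-order visits the node, then its left subtree, then its right subtree.
Visit 14.
At 14: go left to 29.
  Visit 29.
  At 29: go left to 31.
    Visit 31.
    At 31: go left to 16.
      Visit 16.
      At 16: go left to 12.
        Visit 12.
        At 12: go left to 34.
          34 is a leaf — visit 34.
        At 12: go right to 1.
          1 is a leaf — visit 1.
      At 16: go right to 32.
        32 is a leaf — visit 32.
    At 31: go right to 22.
      Visit 22.
      At 22: go left to 24.
        24 is a leaf — visit 24.
      At 22: go right to 5.
        5 is a leaf — visit 5.
  At 29: no right child.
At 14: go right to 27.
  Visit 27.
  At 27: go left to 33.
    Visit 33.
    At 33: go left to 6.
      Visit 6.
      At 6: go left to 15.
        Visit 15.
        At 15: go left to 39.
          39 is a leaf — visit 39.
        At 15: no right child.
      At 6: no right child.
    At 33: go right to 21.
      21 is a leaf — visit 21.
  At 27: no right child.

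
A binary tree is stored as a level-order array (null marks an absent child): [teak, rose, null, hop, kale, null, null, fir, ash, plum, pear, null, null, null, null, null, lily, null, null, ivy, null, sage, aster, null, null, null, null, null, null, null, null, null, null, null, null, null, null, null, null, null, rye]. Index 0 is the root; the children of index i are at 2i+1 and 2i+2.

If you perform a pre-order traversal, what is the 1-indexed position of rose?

Pre-order visits the node, then its left subtree, then its right subtree.
Visit teak.
At teak: go left to rose.
  Visit rose.
  At rose: go left to hop.
    Visit hop.
    At hop: go left to fir.
      Visit fir.
      At fir: no left child.
      At fir: go right to lily.
        lily is a leaf — visit lily.
    At hop: go right to ash.
      ash is a leaf — visit ash.
  At rose: go right to kale.
    Visit kale.
    At kale: go left to plum.
      Visit plum.
      At plum: go left to ivy.
        Visit ivy.
        At ivy: no left child.
        At ivy: go right to rye.
          rye is a leaf — visit rye.
      At plum: no right child.
    At kale: go right to pear.
      Visit pear.
      At pear: go left to sage.
        sage is a leaf — visit sage.
      At pear: go right to aster.
        aster is a leaf — visit aster.
At teak: no right child.
Full pre-order sequence: teak, rose, hop, fir, lily, ash, kale, plum, ivy, rye, pear, sage, aster.

2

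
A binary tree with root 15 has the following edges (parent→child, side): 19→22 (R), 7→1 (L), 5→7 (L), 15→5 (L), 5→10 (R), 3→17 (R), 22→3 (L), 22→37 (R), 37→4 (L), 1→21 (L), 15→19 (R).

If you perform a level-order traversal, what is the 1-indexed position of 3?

8

Level-order visits nodes level by level from the root, left to right within each level.
Level 0: 15
Level 1: 5, 19
Level 2: 7, 10, 22
Level 3: 1, 3, 37
Level 4: 21, 17, 4
Full level-order sequence: 15, 5, 19, 7, 10, 22, 1, 3, 37, 21, 17, 4.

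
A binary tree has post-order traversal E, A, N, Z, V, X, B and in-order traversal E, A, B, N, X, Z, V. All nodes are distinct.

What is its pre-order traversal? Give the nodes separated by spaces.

The last element of post-order is the root; it splits in-order into left and right subtrees.
Root B: left subtree has 2 nodes {E, A}, right has 4 {N, X, Z, V}.
  Root A: left subtree has 1 node {E}, right has 0 { }.
  Root X: left subtree has 1 node {N}, right has 2 {Z, V}.
    Root V: left subtree has 1 node {Z}, right has 0 { }.

B A E X N V Z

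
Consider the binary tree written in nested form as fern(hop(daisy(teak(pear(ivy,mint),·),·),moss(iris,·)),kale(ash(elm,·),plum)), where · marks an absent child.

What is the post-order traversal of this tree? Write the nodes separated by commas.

ivy, mint, pear, teak, daisy, iris, moss, hop, elm, ash, plum, kale, fern

Post-order visits the left subtree, then the right subtree, then the node.
At fern: go left to hop.
  At hop: go left to daisy.
    At daisy: go left to teak.
      At teak: go left to pear.
        At pear: go left to ivy.
          ivy is a leaf — visit ivy.
        At pear: go right to mint.
          mint is a leaf — visit mint.
        Visit pear.
      At teak: no right child.
      Visit teak.
    At daisy: no right child.
    Visit daisy.
  At hop: go right to moss.
    At moss: go left to iris.
      iris is a leaf — visit iris.
    At moss: no right child.
    Visit moss.
  Visit hop.
At fern: go right to kale.
  At kale: go left to ash.
    At ash: go left to elm.
      elm is a leaf — visit elm.
    At ash: no right child.
    Visit ash.
  At kale: go right to plum.
    plum is a leaf — visit plum.
  Visit kale.
Visit fern.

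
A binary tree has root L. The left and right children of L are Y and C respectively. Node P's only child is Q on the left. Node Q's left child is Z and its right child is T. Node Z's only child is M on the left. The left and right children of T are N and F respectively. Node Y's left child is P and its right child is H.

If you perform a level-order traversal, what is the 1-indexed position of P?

4

Level-order visits nodes level by level from the root, left to right within each level.
Level 0: L
Level 1: Y, C
Level 2: P, H
Level 3: Q
Level 4: Z, T
Level 5: M, N, F
Full level-order sequence: L, Y, C, P, H, Q, Z, T, M, N, F.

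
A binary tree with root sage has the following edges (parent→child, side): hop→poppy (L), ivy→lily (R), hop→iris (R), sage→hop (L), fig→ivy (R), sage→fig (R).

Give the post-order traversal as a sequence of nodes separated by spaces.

Post-order visits the left subtree, then the right subtree, then the node.
At sage: go left to hop.
  At hop: go left to poppy.
    poppy is a leaf — visit poppy.
  At hop: go right to iris.
    iris is a leaf — visit iris.
  Visit hop.
At sage: go right to fig.
  At fig: no left child.
  At fig: go right to ivy.
    At ivy: no left child.
    At ivy: go right to lily.
      lily is a leaf — visit lily.
    Visit ivy.
  Visit fig.
Visit sage.

poppy iris hop lily ivy fig sage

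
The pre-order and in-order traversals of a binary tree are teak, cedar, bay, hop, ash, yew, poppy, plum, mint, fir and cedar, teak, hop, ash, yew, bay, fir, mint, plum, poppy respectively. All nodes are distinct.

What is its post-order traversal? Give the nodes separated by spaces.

cedar yew ash hop fir mint plum poppy bay teak

The first element of pre-order is the root; it splits in-order into left and right subtrees.
Root teak: left subtree has 1 node {cedar}, right has 8 {hop, ash, yew, bay, fir, mint, plum, poppy}.
  Root bay: left subtree has 3 nodes {hop, ash, yew}, right has 4 {fir, mint, plum, poppy}.
    Root hop: left subtree has 0 nodes { }, right has 2 {ash, yew}.
      Root ash: left subtree has 0 nodes { }, right has 1 {yew}.
    Root poppy: left subtree has 3 nodes {fir, mint, plum}, right has 0 { }.
      Root plum: left subtree has 2 nodes {fir, mint}, right has 0 { }.
        Root mint: left subtree has 1 node {fir}, right has 0 { }.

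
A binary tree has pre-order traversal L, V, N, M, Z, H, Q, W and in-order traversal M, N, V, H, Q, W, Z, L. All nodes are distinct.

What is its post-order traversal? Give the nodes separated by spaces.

The first element of pre-order is the root; it splits in-order into left and right subtrees.
Root L: left subtree has 7 nodes {M, N, V, H, Q, W, Z}, right has 0 { }.
  Root V: left subtree has 2 nodes {M, N}, right has 4 {H, Q, W, Z}.
    Root N: left subtree has 1 node {M}, right has 0 { }.
    Root Z: left subtree has 3 nodes {H, Q, W}, right has 0 { }.
      Root H: left subtree has 0 nodes { }, right has 2 {Q, W}.
        Root Q: left subtree has 0 nodes { }, right has 1 {W}.

M N W Q H Z V L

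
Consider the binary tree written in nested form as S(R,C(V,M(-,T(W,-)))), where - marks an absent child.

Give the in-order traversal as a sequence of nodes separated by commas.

R, S, V, C, M, W, T

In-order visits the left subtree, then the node, then the right subtree.
At S: go left to R.
  R is a leaf — visit R.
Visit S.
At S: go right to C.
  At C: go left to V.
    V is a leaf — visit V.
  Visit C.
  At C: go right to M.
    At M: no left child.
    Visit M.
    At M: go right to T.
      At T: go left to W.
        W is a leaf — visit W.
      Visit T.
      At T: no right child.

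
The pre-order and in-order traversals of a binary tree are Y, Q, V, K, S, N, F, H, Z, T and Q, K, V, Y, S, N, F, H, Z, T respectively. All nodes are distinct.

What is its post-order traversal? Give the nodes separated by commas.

The first element of pre-order is the root; it splits in-order into left and right subtrees.
Root Y: left subtree has 3 nodes {Q, K, V}, right has 6 {S, N, F, H, Z, T}.
  Root Q: left subtree has 0 nodes { }, right has 2 {K, V}.
    Root V: left subtree has 1 node {K}, right has 0 { }.
  Root S: left subtree has 0 nodes { }, right has 5 {N, F, H, Z, T}.
    Root N: left subtree has 0 nodes { }, right has 4 {F, H, Z, T}.
      Root F: left subtree has 0 nodes { }, right has 3 {H, Z, T}.
        Root H: left subtree has 0 nodes { }, right has 2 {Z, T}.
          Root Z: left subtree has 0 nodes { }, right has 1 {T}.

K, V, Q, T, Z, H, F, N, S, Y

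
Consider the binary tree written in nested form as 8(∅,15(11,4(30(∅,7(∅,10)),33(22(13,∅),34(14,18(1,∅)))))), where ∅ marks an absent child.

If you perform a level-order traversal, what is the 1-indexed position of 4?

4

Level-order visits nodes level by level from the root, left to right within each level.
Level 0: 8
Level 1: 15
Level 2: 11, 4
Level 3: 30, 33
Level 4: 7, 22, 34
Level 5: 10, 13, 14, 18
Level 6: 1
Full level-order sequence: 8, 15, 11, 4, 30, 33, 7, 22, 34, 10, 13, 14, 18, 1.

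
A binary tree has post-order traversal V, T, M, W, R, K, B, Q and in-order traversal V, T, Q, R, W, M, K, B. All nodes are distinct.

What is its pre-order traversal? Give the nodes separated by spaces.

Q T V B K R W M

The last element of post-order is the root; it splits in-order into left and right subtrees.
Root Q: left subtree has 2 nodes {V, T}, right has 5 {R, W, M, K, B}.
  Root T: left subtree has 1 node {V}, right has 0 { }.
  Root B: left subtree has 4 nodes {R, W, M, K}, right has 0 { }.
    Root K: left subtree has 3 nodes {R, W, M}, right has 0 { }.
      Root R: left subtree has 0 nodes { }, right has 2 {W, M}.
        Root W: left subtree has 0 nodes { }, right has 1 {M}.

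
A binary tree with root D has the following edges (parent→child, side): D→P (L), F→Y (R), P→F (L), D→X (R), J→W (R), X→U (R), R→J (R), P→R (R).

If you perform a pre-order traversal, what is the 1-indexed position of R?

5

Pre-order visits the node, then its left subtree, then its right subtree.
Visit D.
At D: go left to P.
  Visit P.
  At P: go left to F.
    Visit F.
    At F: no left child.
    At F: go right to Y.
      Y is a leaf — visit Y.
  At P: go right to R.
    Visit R.
    At R: no left child.
    At R: go right to J.
      Visit J.
      At J: no left child.
      At J: go right to W.
        W is a leaf — visit W.
At D: go right to X.
  Visit X.
  At X: no left child.
  At X: go right to U.
    U is a leaf — visit U.
Full pre-order sequence: D, P, F, Y, R, J, W, X, U.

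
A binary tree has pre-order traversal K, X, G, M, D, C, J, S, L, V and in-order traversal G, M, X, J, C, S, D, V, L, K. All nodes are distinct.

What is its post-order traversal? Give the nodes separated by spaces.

The first element of pre-order is the root; it splits in-order into left and right subtrees.
Root K: left subtree has 9 nodes {G, M, X, J, C, S, D, V, L}, right has 0 { }.
  Root X: left subtree has 2 nodes {G, M}, right has 6 {J, C, S, D, V, L}.
    Root G: left subtree has 0 nodes { }, right has 1 {M}.
    Root D: left subtree has 3 nodes {J, C, S}, right has 2 {V, L}.
      Root C: left subtree has 1 node {J}, right has 1 {S}.
      Root L: left subtree has 1 node {V}, right has 0 { }.

M G J S C V L D X K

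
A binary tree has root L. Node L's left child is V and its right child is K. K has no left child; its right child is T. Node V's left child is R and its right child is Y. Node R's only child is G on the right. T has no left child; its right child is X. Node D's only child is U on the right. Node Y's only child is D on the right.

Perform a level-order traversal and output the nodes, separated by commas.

L, V, K, R, Y, T, G, D, X, U

Level-order visits nodes level by level from the root, left to right within each level.
Level 0: L
Level 1: V, K
Level 2: R, Y, T
Level 3: G, D, X
Level 4: U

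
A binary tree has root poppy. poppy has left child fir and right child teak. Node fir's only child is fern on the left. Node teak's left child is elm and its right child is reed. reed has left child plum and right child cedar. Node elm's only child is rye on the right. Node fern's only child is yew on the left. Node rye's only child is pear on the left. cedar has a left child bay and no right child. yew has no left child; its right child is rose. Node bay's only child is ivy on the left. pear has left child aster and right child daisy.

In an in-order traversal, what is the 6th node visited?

elm

In-order visits the left subtree, then the node, then the right subtree.
At poppy: go left to fir.
  At fir: go left to fern.
    At fern: go left to yew.
      At yew: no left child.
      Visit yew.
      At yew: go right to rose.
        rose is a leaf — visit rose.
    Visit fern.
    At fern: no right child.
  Visit fir.
  At fir: no right child.
Visit poppy.
At poppy: go right to teak.
  At teak: go left to elm.
    At elm: no left child.
    Visit elm.
    At elm: go right to rye.
      At rye: go left to pear.
        At pear: go left to aster.
          aster is a leaf — visit aster.
        Visit pear.
        At pear: go right to daisy.
          daisy is a leaf — visit daisy.
      Visit rye.
      At rye: no right child.
  Visit teak.
  At teak: go right to reed.
    At reed: go left to plum.
      plum is a leaf — visit plum.
    Visit reed.
    At reed: go right to cedar.
      At cedar: go left to bay.
        At bay: go left to ivy.
          ivy is a leaf — visit ivy.
        Visit bay.
        At bay: no right child.
      Visit cedar.
      At cedar: no right child.
Full in-order sequence: yew, rose, fern, fir, poppy, elm, aster, pear, daisy, rye, teak, plum, reed, ivy, bay, cedar.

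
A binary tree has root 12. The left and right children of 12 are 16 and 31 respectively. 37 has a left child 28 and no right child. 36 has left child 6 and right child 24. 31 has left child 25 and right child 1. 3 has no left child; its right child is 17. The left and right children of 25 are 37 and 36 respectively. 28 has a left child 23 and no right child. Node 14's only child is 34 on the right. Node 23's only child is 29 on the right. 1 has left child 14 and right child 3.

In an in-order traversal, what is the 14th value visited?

In-order visits the left subtree, then the node, then the right subtree.
At 12: go left to 16.
  16 is a leaf — visit 16.
Visit 12.
At 12: go right to 31.
  At 31: go left to 25.
    At 25: go left to 37.
      At 37: go left to 28.
        At 28: go left to 23.
          At 23: no left child.
          Visit 23.
          At 23: go right to 29.
            29 is a leaf — visit 29.
        Visit 28.
        At 28: no right child.
      Visit 37.
      At 37: no right child.
    Visit 25.
    At 25: go right to 36.
      At 36: go left to 6.
        6 is a leaf — visit 6.
      Visit 36.
      At 36: go right to 24.
        24 is a leaf — visit 24.
  Visit 31.
  At 31: go right to 1.
    At 1: go left to 14.
      At 14: no left child.
      Visit 14.
      At 14: go right to 34.
        34 is a leaf — visit 34.
    Visit 1.
    At 1: go right to 3.
      At 3: no left child.
      Visit 3.
      At 3: go right to 17.
        17 is a leaf — visit 17.
Full in-order sequence: 16, 12, 23, 29, 28, 37, 25, 6, 36, 24, 31, 14, 34, 1, 3, 17.

1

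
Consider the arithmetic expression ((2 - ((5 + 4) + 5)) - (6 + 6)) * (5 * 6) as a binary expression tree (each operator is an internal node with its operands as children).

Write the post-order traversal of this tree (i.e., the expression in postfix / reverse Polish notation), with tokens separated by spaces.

Post-order on an expression tree gives postfix notation: for each operator, emit left operand, right operand, then the operator.

2 5 4 + 5 + - 6 6 + - 5 6 * *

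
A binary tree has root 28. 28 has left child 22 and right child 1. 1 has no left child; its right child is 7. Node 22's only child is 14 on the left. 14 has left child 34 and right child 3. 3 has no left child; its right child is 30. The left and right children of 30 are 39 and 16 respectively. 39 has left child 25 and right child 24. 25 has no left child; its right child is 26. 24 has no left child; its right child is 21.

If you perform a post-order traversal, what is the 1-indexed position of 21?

4

Post-order visits the left subtree, then the right subtree, then the node.
At 28: go left to 22.
  At 22: go left to 14.
    At 14: go left to 34.
      34 is a leaf — visit 34.
    At 14: go right to 3.
      At 3: no left child.
      At 3: go right to 30.
        At 30: go left to 39.
          At 39: go left to 25.
            At 25: no left child.
            At 25: go right to 26.
              26 is a leaf — visit 26.
            Visit 25.
          At 39: go right to 24.
            At 24: no left child.
            At 24: go right to 21.
              21 is a leaf — visit 21.
            Visit 24.
          Visit 39.
        At 30: go right to 16.
          16 is a leaf — visit 16.
        Visit 30.
      Visit 3.
    Visit 14.
  At 22: no right child.
  Visit 22.
At 28: go right to 1.
  At 1: no left child.
  At 1: go right to 7.
    7 is a leaf — visit 7.
  Visit 1.
Visit 28.
Full post-order sequence: 34, 26, 25, 21, 24, 39, 16, 30, 3, 14, 22, 7, 1, 28.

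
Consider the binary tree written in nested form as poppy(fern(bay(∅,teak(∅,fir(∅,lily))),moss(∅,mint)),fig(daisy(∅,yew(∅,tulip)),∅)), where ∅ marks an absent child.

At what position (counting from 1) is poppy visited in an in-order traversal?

In-order visits the left subtree, then the node, then the right subtree.
At poppy: go left to fern.
  At fern: go left to bay.
    At bay: no left child.
    Visit bay.
    At bay: go right to teak.
      At teak: no left child.
      Visit teak.
      At teak: go right to fir.
        At fir: no left child.
        Visit fir.
        At fir: go right to lily.
          lily is a leaf — visit lily.
  Visit fern.
  At fern: go right to moss.
    At moss: no left child.
    Visit moss.
    At moss: go right to mint.
      mint is a leaf — visit mint.
Visit poppy.
At poppy: go right to fig.
  At fig: go left to daisy.
    At daisy: no left child.
    Visit daisy.
    At daisy: go right to yew.
      At yew: no left child.
      Visit yew.
      At yew: go right to tulip.
        tulip is a leaf — visit tulip.
  Visit fig.
  At fig: no right child.
Full in-order sequence: bay, teak, fir, lily, fern, moss, mint, poppy, daisy, yew, tulip, fig.

8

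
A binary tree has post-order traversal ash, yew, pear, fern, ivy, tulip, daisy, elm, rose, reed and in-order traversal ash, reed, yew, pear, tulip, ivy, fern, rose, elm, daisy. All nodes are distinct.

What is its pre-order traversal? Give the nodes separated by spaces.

reed ash rose tulip pear yew ivy fern elm daisy

The last element of post-order is the root; it splits in-order into left and right subtrees.
Root reed: left subtree has 1 node {ash}, right has 8 {yew, pear, tulip, ivy, fern, rose, elm, daisy}.
  Root rose: left subtree has 5 nodes {yew, pear, tulip, ivy, fern}, right has 2 {elm, daisy}.
    Root tulip: left subtree has 2 nodes {yew, pear}, right has 2 {ivy, fern}.
      Root pear: left subtree has 1 node {yew}, right has 0 { }.
      Root ivy: left subtree has 0 nodes { }, right has 1 {fern}.
    Root elm: left subtree has 0 nodes { }, right has 1 {daisy}.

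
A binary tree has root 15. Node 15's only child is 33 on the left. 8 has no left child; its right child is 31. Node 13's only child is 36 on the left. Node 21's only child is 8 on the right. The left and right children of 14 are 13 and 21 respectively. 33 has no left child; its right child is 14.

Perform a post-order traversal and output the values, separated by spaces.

36 13 31 8 21 14 33 15

Post-order visits the left subtree, then the right subtree, then the node.
At 15: go left to 33.
  At 33: no left child.
  At 33: go right to 14.
    At 14: go left to 13.
      At 13: go left to 36.
        36 is a leaf — visit 36.
      At 13: no right child.
      Visit 13.
    At 14: go right to 21.
      At 21: no left child.
      At 21: go right to 8.
        At 8: no left child.
        At 8: go right to 31.
          31 is a leaf — visit 31.
        Visit 8.
      Visit 21.
    Visit 14.
  Visit 33.
At 15: no right child.
Visit 15.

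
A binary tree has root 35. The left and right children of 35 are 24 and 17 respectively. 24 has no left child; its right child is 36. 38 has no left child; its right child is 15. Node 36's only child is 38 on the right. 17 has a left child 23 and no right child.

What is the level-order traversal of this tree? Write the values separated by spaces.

Level-order visits nodes level by level from the root, left to right within each level.
Level 0: 35
Level 1: 24, 17
Level 2: 36, 23
Level 3: 38
Level 4: 15

35 24 17 36 23 38 15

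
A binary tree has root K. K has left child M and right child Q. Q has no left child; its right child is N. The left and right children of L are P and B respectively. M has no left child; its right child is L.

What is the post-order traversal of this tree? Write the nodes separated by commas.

Post-order visits the left subtree, then the right subtree, then the node.
At K: go left to M.
  At M: no left child.
  At M: go right to L.
    At L: go left to P.
      P is a leaf — visit P.
    At L: go right to B.
      B is a leaf — visit B.
    Visit L.
  Visit M.
At K: go right to Q.
  At Q: no left child.
  At Q: go right to N.
    N is a leaf — visit N.
  Visit Q.
Visit K.

P, B, L, M, N, Q, K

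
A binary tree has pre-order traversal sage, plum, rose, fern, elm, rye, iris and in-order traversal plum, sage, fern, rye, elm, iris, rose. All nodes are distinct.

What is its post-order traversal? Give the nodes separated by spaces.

The first element of pre-order is the root; it splits in-order into left and right subtrees.
Root sage: left subtree has 1 node {plum}, right has 5 {fern, rye, elm, iris, rose}.
  Root rose: left subtree has 4 nodes {fern, rye, elm, iris}, right has 0 { }.
    Root fern: left subtree has 0 nodes { }, right has 3 {rye, elm, iris}.
      Root elm: left subtree has 1 node {rye}, right has 1 {iris}.

plum rye iris elm fern rose sage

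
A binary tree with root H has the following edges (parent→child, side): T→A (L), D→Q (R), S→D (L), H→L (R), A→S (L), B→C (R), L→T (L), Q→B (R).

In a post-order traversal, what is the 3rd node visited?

Post-order visits the left subtree, then the right subtree, then the node.
At H: no left child.
At H: go right to L.
  At L: go left to T.
    At T: go left to A.
      At A: go left to S.
        At S: go left to D.
          At D: no left child.
          At D: go right to Q.
            At Q: no left child.
            At Q: go right to B.
              At B: no left child.
              At B: go right to C.
                C is a leaf — visit C.
              Visit B.
            Visit Q.
          Visit D.
        At S: no right child.
        Visit S.
      At A: no right child.
      Visit A.
    At T: no right child.
    Visit T.
  At L: no right child.
  Visit L.
Visit H.
Full post-order sequence: C, B, Q, D, S, A, T, L, H.

Q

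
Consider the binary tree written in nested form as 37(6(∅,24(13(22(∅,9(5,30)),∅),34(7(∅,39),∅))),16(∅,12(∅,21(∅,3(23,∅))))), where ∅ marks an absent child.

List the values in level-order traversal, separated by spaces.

37 6 16 24 12 13 34 21 22 7 3 9 39 23 5 30

Level-order visits nodes level by level from the root, left to right within each level.
Level 0: 37
Level 1: 6, 16
Level 2: 24, 12
Level 3: 13, 34, 21
Level 4: 22, 7, 3
Level 5: 9, 39, 23
Level 6: 5, 30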